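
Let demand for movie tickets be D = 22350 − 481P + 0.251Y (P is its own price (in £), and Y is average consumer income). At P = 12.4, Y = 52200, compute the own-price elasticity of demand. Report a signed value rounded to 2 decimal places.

At the given values, D = 22350 − 481(12.4) + 0.251(52200) = 29487.8.
∂D/∂P = −481.
E = (-481) × (12.4/29487.8) = -0.2022…

-0.20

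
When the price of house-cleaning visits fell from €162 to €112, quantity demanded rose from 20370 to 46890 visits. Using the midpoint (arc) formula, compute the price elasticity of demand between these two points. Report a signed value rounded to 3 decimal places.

%ΔQ = (46890 − 20370) / [(20370 + 46890)/2] = 26520/33630 = 0.788581…
%ΔP = (112 − 162) / [(162 + 112)/2] = -50/137 = -0.364963…
Arc Ed = %ΔQ / %ΔP = (26520/33630) / (-50/137) = -2.16071…

-2.161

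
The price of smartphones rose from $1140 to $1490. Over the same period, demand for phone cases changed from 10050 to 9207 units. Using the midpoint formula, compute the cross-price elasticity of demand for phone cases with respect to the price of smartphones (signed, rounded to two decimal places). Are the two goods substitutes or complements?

-0.33; complements

%ΔQ_{phone cases} = (9207 − 10050)/avg = -843/9628.5 = -0.087552…
%ΔP_{smartphones} = (1490 − 1140)/avg = 350/1315 = 0.266159…
E_cross = (-843/9628.5) / (350/1315) = -0.3289…
E_cross < 0 ⇒ the goods are complements.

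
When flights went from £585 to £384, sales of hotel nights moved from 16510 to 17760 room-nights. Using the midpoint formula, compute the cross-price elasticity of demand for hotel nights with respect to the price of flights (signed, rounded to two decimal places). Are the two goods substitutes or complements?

-0.18; complements

%ΔQ_{hotel nights} = (17760 − 16510)/avg = 1250/17135 = 0.072950…
%ΔP_{flights} = (384 − 585)/avg = -201/484.5 = -0.414860…
E_cross = (1250/17135) / (-201/484.5) = -0.1758…
E_cross < 0 ⇒ the goods are complements.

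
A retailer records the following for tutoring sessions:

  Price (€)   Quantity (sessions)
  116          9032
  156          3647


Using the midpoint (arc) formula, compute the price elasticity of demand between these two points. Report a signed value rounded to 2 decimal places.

%ΔQ = (3647 − 9032) / [(9032 + 3647)/2] = -5385/6339.5 = -0.849436…
%ΔP = (156 − 116) / [(116 + 156)/2] = 40/136 = 0.294117…
Arc Ed = %ΔQ / %ΔP = (-5385/6339.5) / (40/136) = -2.8880…

-2.89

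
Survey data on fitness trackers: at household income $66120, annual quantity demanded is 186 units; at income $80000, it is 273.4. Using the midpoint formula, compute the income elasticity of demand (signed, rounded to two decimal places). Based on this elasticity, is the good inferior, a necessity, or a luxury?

%ΔQ = (273.4 − 186)/[( 186 + 273.4)/2] = 87.4/229.7 = 0.380496…
%ΔIncome = (80000 − 66120)/[( 66120 + 80000)/2] = 13880/73060 = 0.189980…
E_income = (87.4/229.7) / (13880/73060) = 2.0028…
E_income > 1 ⇒ normal good, luxury.

2.00; luxury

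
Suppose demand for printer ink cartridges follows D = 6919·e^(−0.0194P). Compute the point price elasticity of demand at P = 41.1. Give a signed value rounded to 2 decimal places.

-0.80

dD/dP = −0.0194·D = -60.4734. At P = 41.1, D = 3117.19.
Ed = (dD/dP)·(P/D) = (-60.4734) × (41.1/3117.19) = -0.7973…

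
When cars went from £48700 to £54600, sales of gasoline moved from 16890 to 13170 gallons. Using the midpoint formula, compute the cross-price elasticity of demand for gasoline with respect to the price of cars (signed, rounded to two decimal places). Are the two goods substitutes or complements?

%ΔQ_{gasoline} = (13170 − 16890)/avg = -3720/15030 = -0.247504…
%ΔP_{cars} = (54600 − 48700)/avg = 5900/51650 = 0.114230…
E_cross = (-3720/15030) / (5900/51650) = -2.1667…
E_cross < 0 ⇒ the goods are complements.

-2.17; complements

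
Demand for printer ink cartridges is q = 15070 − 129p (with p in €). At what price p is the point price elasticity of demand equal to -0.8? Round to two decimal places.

51.92

Ed = −129p/(15070 − 129p). Set this equal to -0.8:
129p = 0.8·(15070 − 129p) ⇒ 129p(1 + 0.8) = 0.8·15070
p = 0.8·15070 / (129·1.8) = 51.9207…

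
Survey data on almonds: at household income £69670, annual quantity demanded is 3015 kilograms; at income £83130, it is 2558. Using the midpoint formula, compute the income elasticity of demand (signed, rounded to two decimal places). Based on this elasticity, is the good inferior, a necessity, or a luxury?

-0.93; inferior

%ΔQ = (2558 − 3015)/[( 3015 + 2558)/2] = -457/2786.5 = -0.164005…
%ΔIncome = (83130 − 69670)/[( 69670 + 83130)/2] = 13460/76400 = 0.176178…
E_income = (-457/2786.5) / (13460/76400) = -0.9309…
E_income < 0 ⇒ inferior good.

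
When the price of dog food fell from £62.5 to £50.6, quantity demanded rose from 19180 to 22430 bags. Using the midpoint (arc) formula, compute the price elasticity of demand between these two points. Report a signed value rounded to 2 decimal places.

-0.74

%ΔQ = (22430 − 19180) / [(19180 + 22430)/2] = 3250/20805 = 0.156212…
%ΔP = (50.6 − 62.5) / [(62.5 + 50.6)/2] = -11.9/56.55 = -0.210433…
Arc Ed = %ΔQ / %ΔP = (3250/20805) / (-11.9/56.55) = -0.7423…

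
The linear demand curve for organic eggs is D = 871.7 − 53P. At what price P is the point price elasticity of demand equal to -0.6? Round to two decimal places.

Ed = −53P/(871.7 − 53P). Set this equal to -0.6:
53P = 0.6·(871.7 − 53P) ⇒ 53P(1 + 0.6) = 0.6·871.7
P = 0.6·871.7 / (53·1.6) = 6.1676…

6.17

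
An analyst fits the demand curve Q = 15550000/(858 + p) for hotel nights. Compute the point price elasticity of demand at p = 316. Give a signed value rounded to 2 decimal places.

-0.27

dQ/dp = −15550000/(858 + p)² = -11.2822. At p = 316, Q = 13245.3.
Ed = (dQ/dp)·(p/Q) = (-11.2822) × (316/13245.3) = -0.2691…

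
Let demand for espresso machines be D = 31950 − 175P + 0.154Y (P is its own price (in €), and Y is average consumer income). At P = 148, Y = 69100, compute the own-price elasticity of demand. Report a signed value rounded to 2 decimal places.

At the given values, D = 31950 − 175(148) + 0.154(69100) = 16691.4.
∂D/∂P = −175.
E = (-175) × (148/16691.4) = -1.5516…

-1.55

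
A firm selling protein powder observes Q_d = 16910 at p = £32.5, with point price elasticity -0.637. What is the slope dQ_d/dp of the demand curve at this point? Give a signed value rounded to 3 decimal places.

-331.436

Ed = (dQ_d/dp)·(p/Q_d) ⇒ dQ_d/dp = Ed·Q_d/p = (-0.637)·16910/32.5 = -331.436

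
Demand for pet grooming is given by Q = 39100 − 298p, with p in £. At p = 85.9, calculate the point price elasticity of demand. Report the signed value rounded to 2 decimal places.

-1.90

dQ/dp = −298. At p = 85.9, Q = 39100 − 298(85.9) = 13501.8.
Ed = (dQ/dp)·(p/Q) = −298 × (85.9/13501.8) = -1.8959…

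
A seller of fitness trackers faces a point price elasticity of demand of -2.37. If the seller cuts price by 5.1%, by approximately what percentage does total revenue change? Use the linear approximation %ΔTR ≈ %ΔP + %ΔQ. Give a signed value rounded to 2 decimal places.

%ΔQ ≈ Ed × %ΔP = (-2.37) × (-5.1%) = +12.0870%
%ΔTR ≈ %ΔP + %ΔQ = (-5.1%) + (+12.0870%) = +6.9870%

+6.99%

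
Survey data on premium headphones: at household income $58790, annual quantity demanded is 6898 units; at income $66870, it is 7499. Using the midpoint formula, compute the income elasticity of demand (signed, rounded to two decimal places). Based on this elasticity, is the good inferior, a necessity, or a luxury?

%ΔQ = (7499 − 6898)/[( 6898 + 7499)/2] = 601/7198.5 = 0.083489…
%ΔIncome = (66870 − 58790)/[( 58790 + 66870)/2] = 8080/62830 = 0.128600…
E_income = (601/7198.5) / (8080/62830) = 0.6492…
0 < E_income < 1 ⇒ normal good, necessity.

0.65; necessity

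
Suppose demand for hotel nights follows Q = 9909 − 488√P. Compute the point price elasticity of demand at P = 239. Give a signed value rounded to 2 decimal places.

dQ/dP = −488/(2√P) = -15.783. At P = 239, Q = 2364.7.
Ed = (dQ/dP)·(P/Q) = (-15.783) × (239/2364.7) = -1.5951…

-1.60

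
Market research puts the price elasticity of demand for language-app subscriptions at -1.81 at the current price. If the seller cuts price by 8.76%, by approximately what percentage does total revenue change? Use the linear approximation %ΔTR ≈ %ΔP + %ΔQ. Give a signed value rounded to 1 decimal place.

%ΔQ ≈ Ed × %ΔP = (-1.81) × (-8.76%) = +15.8556%
%ΔTR ≈ %ΔP + %ΔQ = (-8.76%) + (+15.8556%) = +7.0956%

+7.1%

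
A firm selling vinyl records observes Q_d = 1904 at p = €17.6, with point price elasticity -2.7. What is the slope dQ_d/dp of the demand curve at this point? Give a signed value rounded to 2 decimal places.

Ed = (dQ_d/dp)·(p/Q_d) ⇒ dQ_d/dp = Ed·Q_d/p = (-2.7)·1904/17.6 = -292.0909…

-292.09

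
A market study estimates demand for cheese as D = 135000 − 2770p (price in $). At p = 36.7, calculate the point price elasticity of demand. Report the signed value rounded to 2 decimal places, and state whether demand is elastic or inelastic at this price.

-3.05; elastic

dD/dp = −2770. At p = 36.7, D = 135000 − 2770(36.7) = 33341.
Ed = (dD/dp)·(p/D) = −2770 × (36.7/33341) = -3.0490…
|Ed| = 3.05 > 1, so demand is elastic.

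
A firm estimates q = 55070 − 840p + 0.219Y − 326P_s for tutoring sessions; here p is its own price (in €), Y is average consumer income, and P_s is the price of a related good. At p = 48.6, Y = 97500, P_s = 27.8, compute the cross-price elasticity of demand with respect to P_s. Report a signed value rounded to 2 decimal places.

At the given values, q = 55070 − 840(48.6) + 0.219(97500) − 326(27.8) = 26535.7.
∂q/∂P_s = -326.
E = (-326) × (27.8/26535.7) = -0.3415…

-0.34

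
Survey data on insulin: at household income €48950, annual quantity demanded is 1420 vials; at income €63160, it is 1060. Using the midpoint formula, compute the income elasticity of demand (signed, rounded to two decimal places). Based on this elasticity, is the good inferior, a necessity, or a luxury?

-1.15; inferior

%ΔQ = (1060 − 1420)/[( 1420 + 1060)/2] = -360/1240 = -0.290322…
%ΔIncome = (63160 − 48950)/[( 48950 + 63160)/2] = 14210/56055 = 0.253501…
E_income = (-360/1240) / (14210/56055) = -1.1452…
E_income < 0 ⇒ inferior good.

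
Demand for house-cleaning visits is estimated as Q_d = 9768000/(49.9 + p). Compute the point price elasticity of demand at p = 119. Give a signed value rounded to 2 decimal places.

dQ_d/dp = −9768000/(49.9 + p)² = -342.41. At p = 119, Q_d = 57833.
Ed = (dQ_d/dp)·(p/Q_d) = (-342.41) × (119/57833) = -0.7045…

-0.70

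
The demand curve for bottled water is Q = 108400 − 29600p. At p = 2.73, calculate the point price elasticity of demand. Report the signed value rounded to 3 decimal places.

dQ/dp = −29600. At p = 2.73, Q = 108400 − 29600(2.73) = 27592.
Ed = (dQ/dp)·(p/Q) = −29600 × (2.73/27592) = -2.92867…

-2.929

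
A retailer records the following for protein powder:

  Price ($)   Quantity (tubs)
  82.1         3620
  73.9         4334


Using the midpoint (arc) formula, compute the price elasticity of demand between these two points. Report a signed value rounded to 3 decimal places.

%ΔQ = (4334 − 3620) / [(3620 + 4334)/2] = 714/3977 = 0.179532…
%ΔP = (73.9 − 82.1) / [(82.1 + 73.9)/2] = -8.2/78 = -0.105128…
Arc Ed = %ΔQ / %ΔP = (714/3977) / (-8.2/78) = -1.70774…

-1.708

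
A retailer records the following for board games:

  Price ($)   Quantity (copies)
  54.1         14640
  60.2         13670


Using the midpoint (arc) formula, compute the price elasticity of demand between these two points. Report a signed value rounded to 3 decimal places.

%ΔQ = (13670 − 14640) / [(14640 + 13670)/2] = -970/14155 = -0.068527…
%ΔP = (60.2 − 54.1) / [(54.1 + 60.2)/2] = 6.1/57.15 = 0.106736…
Arc Ed = %ΔQ / %ΔP = (-970/14155) / (6.1/57.15) = -0.64201…

-0.642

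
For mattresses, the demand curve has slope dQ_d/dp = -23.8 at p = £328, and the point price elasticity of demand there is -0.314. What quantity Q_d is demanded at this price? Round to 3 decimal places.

Ed = (dQ_d/dp)·(p/Q_d) ⇒ Q_d = (dQ_d/dp)·p/Ed = (-23.8)·328/(-0.314) = 24861.14649…

24861.146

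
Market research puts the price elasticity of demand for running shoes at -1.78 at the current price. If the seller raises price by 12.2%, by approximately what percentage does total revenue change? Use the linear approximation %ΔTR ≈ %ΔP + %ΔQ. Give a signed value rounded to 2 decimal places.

-9.52%

%ΔQ ≈ Ed × %ΔP = (-1.78) × (+12.2%) = -21.7160%
%ΔTR ≈ %ΔP + %ΔQ = (+12.2%) + (-21.7160%) = -9.5160%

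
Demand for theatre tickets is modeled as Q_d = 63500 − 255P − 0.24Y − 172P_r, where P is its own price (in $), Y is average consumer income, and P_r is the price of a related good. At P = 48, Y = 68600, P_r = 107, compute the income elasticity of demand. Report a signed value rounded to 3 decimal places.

At the given values, Q_d = 63500 − 255(48) − 0.24(68600) − 172(107) = 16392.
∂Q_d/∂Y = -0.24.
E = (-0.24) × (68600/16392) = -1.00439…

-1.004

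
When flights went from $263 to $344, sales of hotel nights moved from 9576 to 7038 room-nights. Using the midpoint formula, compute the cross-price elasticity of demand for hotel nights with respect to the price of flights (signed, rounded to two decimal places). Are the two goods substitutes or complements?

-1.14; complements

%ΔQ_{hotel nights} = (7038 − 9576)/avg = -2538/8307 = -0.305525…
%ΔP_{flights} = (344 − 263)/avg = 81/303.5 = 0.266886…
E_cross = (-2538/8307) / (81/303.5) = -1.1447…
E_cross < 0 ⇒ the goods are complements.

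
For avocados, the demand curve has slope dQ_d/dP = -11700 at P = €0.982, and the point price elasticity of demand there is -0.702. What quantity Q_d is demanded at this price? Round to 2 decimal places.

16366.67

Ed = (dQ_d/dP)·(P/Q_d) ⇒ Q_d = (dQ_d/dP)·P/Ed = (-11700)·0.982/(-0.702) = 16366.6666…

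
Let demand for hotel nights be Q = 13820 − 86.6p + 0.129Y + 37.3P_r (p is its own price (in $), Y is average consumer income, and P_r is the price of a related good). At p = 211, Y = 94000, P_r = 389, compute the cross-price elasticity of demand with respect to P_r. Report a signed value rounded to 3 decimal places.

0.654

At the given values, Q = 13820 − 86.6(211) + 0.129(94000) + 37.3(389) = 22183.1.
∂Q/∂P_r = 37.3.
E = (37.3) × (389/22183.1) = 0.65408…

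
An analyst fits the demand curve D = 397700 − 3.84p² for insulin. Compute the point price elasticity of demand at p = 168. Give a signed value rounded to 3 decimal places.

dD/dp = −2·3.84·p = -1290.24. At p = 168, D = 289319.84.
Ed = (dD/dp)·(p/D) = (-1290.24) × (168/289319.84) = -0.74920…

-0.749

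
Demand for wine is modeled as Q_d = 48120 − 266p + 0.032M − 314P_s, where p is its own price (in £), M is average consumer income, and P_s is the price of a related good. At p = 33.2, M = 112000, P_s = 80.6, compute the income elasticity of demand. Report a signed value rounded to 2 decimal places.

0.20

At the given values, Q_d = 48120 − 266(33.2) + 0.032(112000) − 314(80.6) = 17564.4.
∂Q_d/∂M = 0.032.
E = (0.032) × (112000/17564.4) = 0.2040…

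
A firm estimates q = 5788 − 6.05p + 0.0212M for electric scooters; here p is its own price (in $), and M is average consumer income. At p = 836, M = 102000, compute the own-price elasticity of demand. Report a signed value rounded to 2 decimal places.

-1.75

At the given values, q = 5788 − 6.05(836) + 0.0212(102000) = 2892.6.
∂q/∂p = −6.05.
E = (-6.05) × (836/2892.6) = -1.7485…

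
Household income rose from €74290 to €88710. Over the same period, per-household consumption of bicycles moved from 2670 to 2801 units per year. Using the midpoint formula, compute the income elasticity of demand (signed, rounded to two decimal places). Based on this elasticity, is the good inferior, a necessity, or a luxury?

0.27; necessity

%ΔQ = (2801 − 2670)/[( 2670 + 2801)/2] = 131/2735.5 = 0.047888…
%ΔIncome = (88710 − 74290)/[( 74290 + 88710)/2] = 14420/81500 = 0.176932…
E_income = (131/2735.5) / (14420/81500) = 0.2706…
0 < E_income < 1 ⇒ normal good, necessity.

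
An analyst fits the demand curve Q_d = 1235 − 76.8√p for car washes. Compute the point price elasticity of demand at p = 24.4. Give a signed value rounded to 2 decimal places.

dQ_d/dp = −76.8/(2√p) = -7.77385. At p = 24.4, Q_d = 855.636.
Ed = (dQ_d/dp)·(p/Q_d) = (-7.77385) × (24.4/855.636) = -0.2216…

-0.22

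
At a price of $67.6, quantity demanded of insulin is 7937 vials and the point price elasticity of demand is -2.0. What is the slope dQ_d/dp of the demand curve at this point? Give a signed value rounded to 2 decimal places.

-234.82

Ed = (dQ_d/dp)·(p/Q_d) ⇒ dQ_d/dp = Ed·Q_d/p = (-2.0)·7937/67.6 = -234.8224…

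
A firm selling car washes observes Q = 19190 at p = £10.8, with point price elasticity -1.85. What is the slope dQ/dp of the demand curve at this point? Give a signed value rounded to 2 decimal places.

Ed = (dQ/dp)·(p/Q) ⇒ dQ/dp = Ed·Q/p = (-1.85)·19190/10.8 = -3287.1759…

-3287.18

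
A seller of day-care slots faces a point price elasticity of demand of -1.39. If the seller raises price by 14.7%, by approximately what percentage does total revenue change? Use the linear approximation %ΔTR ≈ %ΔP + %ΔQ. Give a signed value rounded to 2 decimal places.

%ΔQ ≈ Ed × %ΔP = (-1.39) × (+14.7%) = -20.4330%
%ΔTR ≈ %ΔP + %ΔQ = (+14.7%) + (-20.4330%) = -5.7330%

-5.73%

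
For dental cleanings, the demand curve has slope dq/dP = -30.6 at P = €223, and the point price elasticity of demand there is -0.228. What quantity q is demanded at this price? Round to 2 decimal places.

Ed = (dq/dP)·(P/q) ⇒ q = (dq/dP)·P/Ed = (-30.6)·223/(-0.228) = 29928.9473…

29928.95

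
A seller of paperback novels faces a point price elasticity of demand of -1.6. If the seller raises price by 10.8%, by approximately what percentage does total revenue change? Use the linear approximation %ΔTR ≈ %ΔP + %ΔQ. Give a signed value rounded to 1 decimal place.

%ΔQ ≈ Ed × %ΔP = (-1.6) × (+10.8%) = -17.2800%
%ΔTR ≈ %ΔP + %ΔQ = (+10.8%) + (-17.2800%) = -6.4800%

-6.5%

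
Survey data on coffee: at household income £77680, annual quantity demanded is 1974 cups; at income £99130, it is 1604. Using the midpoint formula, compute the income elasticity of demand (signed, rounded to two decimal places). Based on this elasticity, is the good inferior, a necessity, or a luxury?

%ΔQ = (1604 − 1974)/[( 1974 + 1604)/2] = -370/1789 = -0.206819…
%ΔIncome = (99130 − 77680)/[( 77680 + 99130)/2] = 21450/88405 = 0.242633…
E_income = (-370/1789) / (21450/88405) = -0.8523…
E_income < 0 ⇒ inferior good.

-0.85; inferior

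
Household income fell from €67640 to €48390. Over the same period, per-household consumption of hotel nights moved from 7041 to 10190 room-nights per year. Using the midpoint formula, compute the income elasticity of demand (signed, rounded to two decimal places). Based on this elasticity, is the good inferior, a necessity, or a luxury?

-1.10; inferior

%ΔQ = (10190 − 7041)/[( 7041 + 10190)/2] = 3149/8615.5 = 0.365504…
%ΔIncome = (48390 − 67640)/[( 67640 + 48390)/2] = -19250/58015 = -0.331810…
E_income = (3149/8615.5) / (-19250/58015) = -1.1015…
E_income < 0 ⇒ inferior good.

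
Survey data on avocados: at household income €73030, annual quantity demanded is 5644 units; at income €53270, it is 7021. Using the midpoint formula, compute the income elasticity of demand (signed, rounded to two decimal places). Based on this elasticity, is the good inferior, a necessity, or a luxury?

%ΔQ = (7021 − 5644)/[( 5644 + 7021)/2] = 1377/6332.5 = 0.217449…
%ΔIncome = (53270 − 73030)/[( 73030 + 53270)/2] = -19760/63150 = -0.312905…
E_income = (1377/6332.5) / (-19760/63150) = -0.6949…
E_income < 0 ⇒ inferior good.

-0.69; inferior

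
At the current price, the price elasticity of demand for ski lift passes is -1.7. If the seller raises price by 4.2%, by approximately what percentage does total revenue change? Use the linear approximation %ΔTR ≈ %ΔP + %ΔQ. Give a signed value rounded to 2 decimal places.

-2.94%

%ΔQ ≈ Ed × %ΔP = (-1.7) × (+4.2%) = -7.1400%
%ΔTR ≈ %ΔP + %ΔQ = (+4.2%) + (-7.1400%) = -2.9400%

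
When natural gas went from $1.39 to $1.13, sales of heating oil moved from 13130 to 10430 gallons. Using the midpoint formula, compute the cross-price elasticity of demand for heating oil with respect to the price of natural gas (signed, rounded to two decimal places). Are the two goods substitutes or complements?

%ΔQ_{heating oil} = (10430 − 13130)/avg = -2700/11780 = -0.229202…
%ΔP_{natural gas} = (1.13 − 1.39)/avg = -0.26/1.26 = -0.206349…
E_cross = (-2700/11780) / (-0.26/1.26) = 1.1107…
E_cross > 0 ⇒ the goods are substitutes.

1.11; substitutes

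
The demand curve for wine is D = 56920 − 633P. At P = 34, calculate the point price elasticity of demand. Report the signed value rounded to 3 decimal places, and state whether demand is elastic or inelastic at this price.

dD/dP = −633. At P = 34, D = 56920 − 633(34) = 35398.
Ed = (dD/dP)·(P/D) = −633 × (34/35398) = -0.60800…
|Ed| = 0.608 < 1, so demand is inelastic.

-0.608; inelastic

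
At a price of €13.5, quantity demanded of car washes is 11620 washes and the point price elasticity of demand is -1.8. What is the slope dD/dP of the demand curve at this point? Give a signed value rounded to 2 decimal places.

Ed = (dD/dP)·(P/D) ⇒ dD/dP = Ed·D/P = (-1.8)·11620/13.5 = -1549.3333…

-1549.33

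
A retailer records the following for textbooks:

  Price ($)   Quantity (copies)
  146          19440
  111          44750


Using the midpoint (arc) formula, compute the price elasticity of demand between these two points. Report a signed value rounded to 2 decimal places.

-2.90

%ΔQ = (44750 − 19440) / [(19440 + 44750)/2] = 25310/32095 = 0.788596…
%ΔP = (111 − 146) / [(146 + 111)/2] = -35/128.5 = -0.272373…
Arc Ed = %ΔQ / %ΔP = (25310/32095) / (-35/128.5) = -2.8952…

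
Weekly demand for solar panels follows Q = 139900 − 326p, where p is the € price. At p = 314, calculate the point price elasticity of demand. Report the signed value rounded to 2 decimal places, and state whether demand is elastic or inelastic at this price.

-2.73; elastic

dQ/dp = −326. At p = 314, Q = 139900 − 326(314) = 37536.
Ed = (dQ/dp)·(p/Q) = −326 × (314/37536) = -2.7270…
|Ed| = 2.73 > 1, so demand is elastic.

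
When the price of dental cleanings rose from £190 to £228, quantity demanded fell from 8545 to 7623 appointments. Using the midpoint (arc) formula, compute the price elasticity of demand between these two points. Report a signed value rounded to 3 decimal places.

%ΔQ = (7623 − 8545) / [(8545 + 7623)/2] = -922/8084 = -0.114052…
%ΔP = (228 − 190) / [(190 + 228)/2] = 38/209 = 0.181818…
Arc Ed = %ΔQ / %ΔP = (-922/8084) / (38/209) = -0.62728…

-0.627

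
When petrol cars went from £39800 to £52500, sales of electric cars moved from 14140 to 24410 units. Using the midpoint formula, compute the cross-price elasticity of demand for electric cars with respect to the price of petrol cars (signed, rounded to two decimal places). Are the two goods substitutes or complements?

%ΔQ_{electric cars} = (24410 − 14140)/avg = 10270/19275 = 0.532814…
%ΔP_{petrol cars} = (52500 − 39800)/avg = 12700/46150 = 0.275189…
E_cross = (10270/19275) / (12700/46150) = 1.9361…
E_cross > 0 ⇒ the goods are substitutes.

1.94; substitutes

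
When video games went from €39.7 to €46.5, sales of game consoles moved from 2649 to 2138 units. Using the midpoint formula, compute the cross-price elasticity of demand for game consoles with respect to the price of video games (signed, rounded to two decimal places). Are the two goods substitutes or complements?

%ΔQ_{game consoles} = (2138 − 2649)/avg = -511/2393.5 = -0.213494…
%ΔP_{video games} = (46.5 − 39.7)/avg = 6.8/43.1 = 0.157772…
E_cross = (-511/2393.5) / (6.8/43.1) = -1.3531…
E_cross < 0 ⇒ the goods are complements.

-1.35; complements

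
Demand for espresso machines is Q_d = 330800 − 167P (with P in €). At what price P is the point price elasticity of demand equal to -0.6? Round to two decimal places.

Ed = −167P/(330800 − 167P). Set this equal to -0.6:
167P = 0.6·(330800 − 167P) ⇒ 167P(1 + 0.6) = 0.6·330800
P = 0.6·330800 / (167·1.6) = 742.8143…

742.81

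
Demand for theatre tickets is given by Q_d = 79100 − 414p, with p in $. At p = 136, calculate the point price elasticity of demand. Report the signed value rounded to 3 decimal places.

-2.470

dQ_d/dp = −414. At p = 136, Q_d = 79100 − 414(136) = 22796.
Ed = (dQ_d/dp)·(p/Q_d) = −414 × (136/22796) = -2.46990…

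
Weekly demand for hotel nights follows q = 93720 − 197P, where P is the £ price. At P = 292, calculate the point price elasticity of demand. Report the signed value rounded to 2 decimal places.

dq/dP = −197. At P = 292, q = 93720 − 197(292) = 36196.
Ed = (dq/dP)·(P/q) = −197 × (292/36196) = -1.5892…

-1.59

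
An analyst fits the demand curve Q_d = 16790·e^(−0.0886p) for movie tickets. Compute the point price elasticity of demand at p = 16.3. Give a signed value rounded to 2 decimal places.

dQ_d/dp = −0.0886·Q_d = -350.982. At p = 16.3, Q_d = 3961.42.
Ed = (dQ_d/dp)·(p/Q_d) = (-350.982) × (16.3/3961.42) = -1.4441…

-1.44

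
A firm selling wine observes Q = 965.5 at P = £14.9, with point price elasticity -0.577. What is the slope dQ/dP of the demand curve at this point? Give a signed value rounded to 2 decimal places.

-37.39

Ed = (dQ/dP)·(P/Q) ⇒ dQ/dP = Ed·Q/P = (-0.577)·965.5/14.9 = -37.3888…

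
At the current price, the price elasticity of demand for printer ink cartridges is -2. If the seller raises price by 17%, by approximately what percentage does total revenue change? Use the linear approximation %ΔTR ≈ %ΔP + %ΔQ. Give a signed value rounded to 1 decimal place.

%ΔQ ≈ Ed × %ΔP = (-2) × (+17%) = -34.0000%
%ΔTR ≈ %ΔP + %ΔQ = (+17%) + (-34.0000%) = -17.0000%

-17.0%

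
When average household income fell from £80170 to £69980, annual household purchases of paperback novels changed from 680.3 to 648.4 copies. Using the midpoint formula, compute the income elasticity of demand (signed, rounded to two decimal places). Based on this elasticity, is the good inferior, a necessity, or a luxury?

0.35; necessity

%ΔQ = (648.4 − 680.3)/[( 680.3 + 648.4)/2] = -31.9/664.35 = -0.048016…
%ΔIncome = (69980 − 80170)/[( 80170 + 69980)/2] = -10190/75075 = -0.135730…
E_income = (-31.9/664.35) / (-10190/75075) = 0.3537…
0 < E_income < 1 ⇒ normal good, necessity.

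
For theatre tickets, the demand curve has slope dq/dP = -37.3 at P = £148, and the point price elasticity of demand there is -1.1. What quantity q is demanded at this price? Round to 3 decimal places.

Ed = (dq/dP)·(P/q) ⇒ q = (dq/dP)·P/Ed = (-37.3)·148/(-1.1) = 5018.54545…

5018.545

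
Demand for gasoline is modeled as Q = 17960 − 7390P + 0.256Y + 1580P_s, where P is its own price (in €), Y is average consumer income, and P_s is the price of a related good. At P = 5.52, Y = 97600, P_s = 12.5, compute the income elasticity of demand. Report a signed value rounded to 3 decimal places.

At the given values, Q = 17960 − 7390(5.52) + 0.256(97600) + 1580(12.5) = 21902.8.
∂Q/∂Y = 0.256.
E = (0.256) × (97600/21902.8) = 1.14074…

1.141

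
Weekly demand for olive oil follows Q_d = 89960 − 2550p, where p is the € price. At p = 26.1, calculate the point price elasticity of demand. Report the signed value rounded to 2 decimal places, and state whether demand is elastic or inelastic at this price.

dQ_d/dp = −2550. At p = 26.1, Q_d = 89960 − 2550(26.1) = 23405.
Ed = (dQ_d/dp)·(p/Q_d) = −2550 × (26.1/23405) = -2.8436…
|Ed| = 2.84 > 1, so demand is elastic.

-2.84; elastic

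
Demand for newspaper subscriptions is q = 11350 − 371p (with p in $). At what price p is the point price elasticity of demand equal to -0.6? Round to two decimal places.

11.47

Ed = −371p/(11350 − 371p). Set this equal to -0.6:
371p = 0.6·(11350 − 371p) ⇒ 371p(1 + 0.6) = 0.6·11350
p = 0.6·11350 / (371·1.6) = 11.4723…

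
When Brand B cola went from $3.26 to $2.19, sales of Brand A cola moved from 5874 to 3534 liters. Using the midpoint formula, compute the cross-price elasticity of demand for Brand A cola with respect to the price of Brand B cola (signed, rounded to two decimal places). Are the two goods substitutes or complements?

%ΔQ_{Brand A cola} = (3534 − 5874)/avg = -2340/4704 = -0.497448…
%ΔP_{Brand B cola} = (2.19 − 3.26)/avg = -1.07/2.725 = -0.392660…
E_cross = (-2340/4704) / (-1.07/2.725) = 1.2668…
E_cross > 0 ⇒ the goods are substitutes.

1.27; substitutes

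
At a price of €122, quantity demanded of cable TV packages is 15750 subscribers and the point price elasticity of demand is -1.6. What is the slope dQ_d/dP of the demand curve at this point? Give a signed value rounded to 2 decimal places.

-206.56

Ed = (dQ_d/dP)·(P/Q_d) ⇒ dQ_d/dP = Ed·Q_d/P = (-1.6)·15750/122 = -206.5573…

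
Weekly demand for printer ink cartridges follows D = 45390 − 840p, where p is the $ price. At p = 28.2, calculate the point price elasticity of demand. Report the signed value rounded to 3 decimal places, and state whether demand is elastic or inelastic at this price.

dD/dp = −840. At p = 28.2, D = 45390 − 840(28.2) = 21702.
Ed = (dD/dp)·(p/D) = −840 × (28.2/21702) = -1.09151…
|Ed| = 1.092 > 1, so demand is elastic.

-1.092; elastic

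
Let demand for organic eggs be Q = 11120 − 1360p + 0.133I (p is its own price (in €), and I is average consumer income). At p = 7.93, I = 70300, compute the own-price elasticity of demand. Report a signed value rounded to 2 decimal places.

At the given values, Q = 11120 − 1360(7.93) + 0.133(70300) = 9685.1.
∂Q/∂p = −1360.
E = (-1360) × (7.93/9685.1) = -1.1135…

-1.11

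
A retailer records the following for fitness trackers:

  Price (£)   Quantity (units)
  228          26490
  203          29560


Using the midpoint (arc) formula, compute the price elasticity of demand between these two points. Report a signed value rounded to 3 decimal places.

%ΔQ = (29560 − 26490) / [(26490 + 29560)/2] = 3070/28025 = 0.109545…
%ΔP = (203 − 228) / [(228 + 203)/2] = -25/215.5 = -0.116009…
Arc Ed = %ΔQ / %ΔP = (3070/28025) / (-25/215.5) = -0.94427…

-0.944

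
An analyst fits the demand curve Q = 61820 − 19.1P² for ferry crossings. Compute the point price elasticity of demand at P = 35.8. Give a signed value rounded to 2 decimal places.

dQ/dP = −2·19.1·P = -1367.56. At P = 35.8, Q = 37340.676.
Ed = (dQ/dP)·(P/Q) = (-1367.56) × (35.8/37340.676) = -1.3111…

-1.31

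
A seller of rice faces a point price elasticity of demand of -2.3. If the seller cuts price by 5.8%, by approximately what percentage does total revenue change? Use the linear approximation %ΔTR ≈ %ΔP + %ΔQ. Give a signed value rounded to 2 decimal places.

+7.54%

%ΔQ ≈ Ed × %ΔP = (-2.3) × (-5.8%) = +13.3400%
%ΔTR ≈ %ΔP + %ΔQ = (-5.8%) + (+13.3400%) = +7.5400%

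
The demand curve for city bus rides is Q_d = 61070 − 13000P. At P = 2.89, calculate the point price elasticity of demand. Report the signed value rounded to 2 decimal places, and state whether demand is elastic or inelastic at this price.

-1.60; elastic

dQ_d/dP = −13000. At P = 2.89, Q_d = 61070 − 13000(2.89) = 23500.
Ed = (dQ_d/dP)·(P/Q_d) = −13000 × (2.89/23500) = -1.5987…
|Ed| = 1.60 > 1, so demand is elastic.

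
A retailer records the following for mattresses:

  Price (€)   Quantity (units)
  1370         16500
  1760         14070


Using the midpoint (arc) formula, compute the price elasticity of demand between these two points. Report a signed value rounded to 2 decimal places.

%ΔQ = (14070 − 16500) / [(16500 + 14070)/2] = -2430/15285 = -0.158979…
%ΔP = (1760 − 1370) / [(1370 + 1760)/2] = 390/1565 = 0.249201…
Arc Ed = %ΔQ / %ΔP = (-2430/15285) / (390/1565) = -0.6379…

-0.64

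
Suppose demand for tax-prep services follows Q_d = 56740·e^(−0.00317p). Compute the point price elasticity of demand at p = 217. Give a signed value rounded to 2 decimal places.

-0.69

dQ_d/dp = −0.00317·Q_d = -90.4069. At p = 217, Q_d = 28519.5.
Ed = (dQ_d/dp)·(p/Q_d) = (-90.4069) × (217/28519.5) = -0.6878…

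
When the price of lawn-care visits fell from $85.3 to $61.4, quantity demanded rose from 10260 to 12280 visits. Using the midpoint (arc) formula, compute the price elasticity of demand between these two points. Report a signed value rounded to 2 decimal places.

-0.55

%ΔQ = (12280 − 10260) / [(10260 + 12280)/2] = 2020/11270 = 0.179236…
%ΔP = (61.4 − 85.3) / [(85.3 + 61.4)/2] = -23.9/73.35 = -0.325835…
Arc Ed = %ΔQ / %ΔP = (2020/11270) / (-23.9/73.35) = -0.5500…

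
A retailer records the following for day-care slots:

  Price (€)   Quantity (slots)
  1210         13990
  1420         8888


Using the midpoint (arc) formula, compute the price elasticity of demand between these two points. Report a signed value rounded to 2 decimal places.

-2.79

%ΔQ = (8888 − 13990) / [(13990 + 8888)/2] = -5102/11439 = -0.446018…
%ΔP = (1420 − 1210) / [(1210 + 1420)/2] = 210/1315 = 0.159695…
Arc Ed = %ΔQ / %ΔP = (-5102/11439) / (210/1315) = -2.7929…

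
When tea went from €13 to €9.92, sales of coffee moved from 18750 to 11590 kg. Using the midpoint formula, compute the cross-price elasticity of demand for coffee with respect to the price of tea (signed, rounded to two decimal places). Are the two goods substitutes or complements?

%ΔQ_{coffee} = (11590 − 18750)/avg = -7160/15170 = -0.471984…
%ΔP_{tea} = (9.92 − 13)/avg = -3.08/11.46 = -0.268760…
E_cross = (-7160/15170) / (-3.08/11.46) = 1.7561…
E_cross > 0 ⇒ the goods are substitutes.

1.76; substitutes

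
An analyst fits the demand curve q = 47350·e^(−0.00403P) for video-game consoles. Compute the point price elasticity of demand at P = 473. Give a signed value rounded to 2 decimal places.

dq/dP = −0.00403·q = -28.3646. At P = 473, q = 7038.37.
Ed = (dq/dP)·(P/q) = (-28.3646) × (473/7038.37) = -1.9061…

-1.91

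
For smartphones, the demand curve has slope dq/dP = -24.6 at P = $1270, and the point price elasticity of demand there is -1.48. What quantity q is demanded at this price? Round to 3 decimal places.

Ed = (dq/dP)·(P/q) ⇒ q = (dq/dP)·P/Ed = (-24.6)·1270/(-1.48) = 21109.45945…

21109.459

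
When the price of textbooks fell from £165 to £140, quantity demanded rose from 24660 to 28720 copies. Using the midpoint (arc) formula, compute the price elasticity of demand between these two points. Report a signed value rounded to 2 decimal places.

-0.93

%ΔQ = (28720 − 24660) / [(24660 + 28720)/2] = 4060/26690 = 0.152116…
%ΔP = (140 − 165) / [(165 + 140)/2] = -25/152.5 = -0.163934…
Arc Ed = %ΔQ / %ΔP = (4060/26690) / (-25/152.5) = -0.9279…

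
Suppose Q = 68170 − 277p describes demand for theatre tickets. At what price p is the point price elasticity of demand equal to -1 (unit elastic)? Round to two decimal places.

Ed = −277p/(68170 − 277p). Set this equal to -1:
277p = 1·(68170 − 277p) ⇒ 277p(1 + 1) = 1·68170
p = 1·68170 / (277·2) = 123.0505…

123.05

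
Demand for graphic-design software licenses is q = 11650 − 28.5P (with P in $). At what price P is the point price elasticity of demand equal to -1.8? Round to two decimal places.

262.78

Ed = −28.5P/(11650 − 28.5P). Set this equal to -1.8:
28.5P = 1.8·(11650 − 28.5P) ⇒ 28.5P(1 + 1.8) = 1.8·11650
P = 1.8·11650 / (28.5·2.8) = 262.7819…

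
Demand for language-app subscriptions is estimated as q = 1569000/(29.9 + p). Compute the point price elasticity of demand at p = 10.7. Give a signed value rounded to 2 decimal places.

-0.26

dq/dp = −1569000/(29.9 + p)² = -951.855. At p = 10.7, q = 38645.3.
Ed = (dq/dp)·(p/q) = (-951.855) × (10.7/38645.3) = -0.2635…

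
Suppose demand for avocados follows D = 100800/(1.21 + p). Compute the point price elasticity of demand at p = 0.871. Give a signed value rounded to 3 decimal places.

dD/dp = −100800/(1.21 + p)² = -23276.4. At p = 0.871, D = 48438.3.
Ed = (dD/dp)·(p/D) = (-23276.4) × (0.871/48438.3) = -0.41854…

-0.419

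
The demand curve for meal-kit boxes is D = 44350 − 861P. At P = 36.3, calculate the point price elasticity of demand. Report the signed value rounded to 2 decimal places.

dD/dP = −861. At P = 36.3, D = 44350 − 861(36.3) = 13095.7.
Ed = (dD/dP)·(P/D) = −861 × (36.3/13095.7) = -2.3866…

-2.39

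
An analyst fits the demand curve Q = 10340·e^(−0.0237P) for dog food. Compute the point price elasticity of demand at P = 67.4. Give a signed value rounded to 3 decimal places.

dQ/dP = −0.0237·Q = -49.6062. At P = 67.4, Q = 2093.09.
Ed = (dQ/dP)·(P/Q) = (-49.6062) × (67.4/2093.09) = -1.59738

-1.597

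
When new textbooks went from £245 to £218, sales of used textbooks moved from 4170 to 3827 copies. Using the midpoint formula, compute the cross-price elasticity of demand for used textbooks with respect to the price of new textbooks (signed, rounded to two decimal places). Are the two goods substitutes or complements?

%ΔQ_{used textbooks} = (3827 − 4170)/avg = -343/3998.5 = -0.085782…
%ΔP_{new textbooks} = (218 − 245)/avg = -27/231.5 = -0.116630…
E_cross = (-343/3998.5) / (-27/231.5) = 0.7355…
E_cross > 0 ⇒ the goods are substitutes.

0.74; substitutes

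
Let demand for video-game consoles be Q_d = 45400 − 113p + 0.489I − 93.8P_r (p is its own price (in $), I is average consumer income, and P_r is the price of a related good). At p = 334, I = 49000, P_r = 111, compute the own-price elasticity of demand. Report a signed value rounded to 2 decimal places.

-1.78

At the given values, Q_d = 45400 − 113(334) + 0.489(49000) − 93.8(111) = 21207.2.
∂Q_d/∂p = −113.
E = (-113) × (334/21207.2) = -1.7796…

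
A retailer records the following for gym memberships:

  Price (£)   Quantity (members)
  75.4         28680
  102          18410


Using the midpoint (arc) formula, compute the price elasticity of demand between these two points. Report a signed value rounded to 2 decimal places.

-1.45

%ΔQ = (18410 − 28680) / [(28680 + 18410)/2] = -10270/23545 = -0.436186…
%ΔP = (102 − 75.4) / [(75.4 + 102)/2] = 26.6/88.7 = 0.299887…
Arc Ed = %ΔQ / %ΔP = (-10270/23545) / (26.6/88.7) = -1.4545…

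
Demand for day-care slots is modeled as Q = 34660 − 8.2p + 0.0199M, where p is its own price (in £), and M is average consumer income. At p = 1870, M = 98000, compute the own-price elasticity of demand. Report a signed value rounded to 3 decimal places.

-0.721

At the given values, Q = 34660 − 8.2(1870) + 0.0199(98000) = 21276.2.
∂Q/∂p = −8.2.
E = (-8.2) × (1870/21276.2) = -0.72071…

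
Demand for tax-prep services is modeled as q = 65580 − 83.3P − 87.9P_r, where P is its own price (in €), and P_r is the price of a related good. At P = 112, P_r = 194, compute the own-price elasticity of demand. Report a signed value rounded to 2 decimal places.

-0.24

At the given values, q = 65580 − 83.3(112) − 87.9(194) = 39197.8.
∂q/∂P = −83.3.
E = (-83.3) × (112/39197.8) = -0.2380…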